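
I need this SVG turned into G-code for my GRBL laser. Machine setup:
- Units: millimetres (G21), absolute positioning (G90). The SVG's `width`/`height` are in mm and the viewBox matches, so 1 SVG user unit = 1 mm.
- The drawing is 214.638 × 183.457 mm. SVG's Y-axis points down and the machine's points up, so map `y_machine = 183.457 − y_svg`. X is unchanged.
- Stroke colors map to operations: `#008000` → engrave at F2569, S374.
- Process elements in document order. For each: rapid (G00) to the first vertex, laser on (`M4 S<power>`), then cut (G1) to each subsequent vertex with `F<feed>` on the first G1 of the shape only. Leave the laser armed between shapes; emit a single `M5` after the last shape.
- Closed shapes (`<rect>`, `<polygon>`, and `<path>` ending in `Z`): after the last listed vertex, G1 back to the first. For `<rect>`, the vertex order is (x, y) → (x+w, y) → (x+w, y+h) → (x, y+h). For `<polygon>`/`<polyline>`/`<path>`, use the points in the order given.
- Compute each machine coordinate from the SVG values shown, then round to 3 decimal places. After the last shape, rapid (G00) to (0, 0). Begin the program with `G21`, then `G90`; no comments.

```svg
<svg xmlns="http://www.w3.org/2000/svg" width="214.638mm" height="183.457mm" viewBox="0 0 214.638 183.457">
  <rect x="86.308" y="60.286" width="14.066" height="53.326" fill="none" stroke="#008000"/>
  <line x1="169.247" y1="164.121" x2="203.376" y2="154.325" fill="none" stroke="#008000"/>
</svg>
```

Since the viewBox matches the mm dimensions, user units are millimetres directly. The only transform is the Y-flip y_m = 183.457 − y_svg.

Shape 1 is a rectangle drawn with `<rect>`. Its stroke #008000 means engrave at S374, F2569. After flipping Y the toolpath is (86.308,123.171) → (100.374,123.171) → (100.374,69.845) → (86.308,69.845) → (86.308,123.171), returning to the start.

Shape 2 is a line segment drawn with `<line>`. Its stroke #008000 means engrave at S374, F2569. After flipping Y the toolpath is (169.247,19.336) → (203.376,29.132).

G21
G90
G00 X86.308 Y123.171
M4 S374
G1 X100.374 Y123.171 F2569
G1 X100.374 Y69.845
G1 X86.308 Y69.845
G1 X86.308 Y123.171
G00 X169.247 Y19.336
M4 S374
G1 X203.376 Y29.132 F2569
M5
G00 X0.000 Y0.000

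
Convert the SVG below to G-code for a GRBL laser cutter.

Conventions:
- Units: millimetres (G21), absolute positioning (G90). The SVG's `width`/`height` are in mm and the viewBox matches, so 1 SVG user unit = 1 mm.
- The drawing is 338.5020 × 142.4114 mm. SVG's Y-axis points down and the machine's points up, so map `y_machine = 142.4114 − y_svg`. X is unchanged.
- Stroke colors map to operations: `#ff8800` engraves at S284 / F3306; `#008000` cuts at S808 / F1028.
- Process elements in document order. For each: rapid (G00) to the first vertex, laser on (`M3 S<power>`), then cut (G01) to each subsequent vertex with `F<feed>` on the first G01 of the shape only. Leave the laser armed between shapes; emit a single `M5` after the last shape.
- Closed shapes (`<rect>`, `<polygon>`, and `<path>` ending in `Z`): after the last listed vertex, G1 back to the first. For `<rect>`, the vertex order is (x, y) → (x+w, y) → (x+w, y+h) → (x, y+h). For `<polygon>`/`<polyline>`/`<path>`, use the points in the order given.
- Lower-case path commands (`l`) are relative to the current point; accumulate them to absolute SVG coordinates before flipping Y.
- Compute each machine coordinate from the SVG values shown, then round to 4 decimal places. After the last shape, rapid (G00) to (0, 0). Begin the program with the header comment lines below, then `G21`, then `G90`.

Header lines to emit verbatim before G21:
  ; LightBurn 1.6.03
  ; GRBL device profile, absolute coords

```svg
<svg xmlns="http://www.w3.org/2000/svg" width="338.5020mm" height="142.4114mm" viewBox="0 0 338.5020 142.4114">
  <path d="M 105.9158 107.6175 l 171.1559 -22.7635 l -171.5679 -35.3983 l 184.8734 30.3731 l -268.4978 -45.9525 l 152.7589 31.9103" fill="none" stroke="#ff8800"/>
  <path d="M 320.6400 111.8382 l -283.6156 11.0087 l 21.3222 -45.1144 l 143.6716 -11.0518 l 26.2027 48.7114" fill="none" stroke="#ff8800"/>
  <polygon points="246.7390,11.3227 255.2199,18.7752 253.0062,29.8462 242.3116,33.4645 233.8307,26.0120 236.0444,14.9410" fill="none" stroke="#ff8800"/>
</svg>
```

; LightBurn 1.6.03
; GRBL device profile, absolute coords
G21
G90
G00 X105.9158 Y34.7939
M3 S284
G01 X277.0717 Y57.5574 F3306
G01 X105.5038 Y92.9557
G01 X290.3772 Y62.5826
G01 X21.8794 Y108.5351
G01 X174.6383 Y76.6248
G00 X320.6400 Y30.5732
M3 S284
G01 X37.0244 Y19.5645 F3306
G01 X58.3466 Y64.6789
G01 X202.0182 Y75.7307
G01 X228.2209 Y27.0193
G00 X246.7390 Y131.0887
M3 S284
G01 X255.2199 Y123.6362 F3306
G01 X253.0062 Y112.5652
G01 X242.3116 Y108.9469
G01 X233.8307 Y116.3994
G01 X236.0444 Y127.4704
G01 X246.7390 Y131.0887
M5
G00 X0.0000 Y0.0000

viewBox `0 0 338.5020 142.4114` with mm width/height → 1 unit = 1 mm. Flip: y_m = 142.4114 − y_svg.

**Shape 1** — `<path>` open polyline, stroke `#ff8800` → engrave (S284, F3306). Machine vertices: (105.9158,34.7939) → (277.0717,57.5574) → (105.5038,92.9557) → (290.3772,62.5826) → (21.8794,108.5351) → (174.6383,76.6248). Open path.

**Shape 2** — `<path>` open polyline, stroke `#ff8800` → engrave (S284, F3306). Machine vertices: (320.6400,30.5732) → (37.0244,19.5645) → (58.3466,64.6789) → (202.0182,75.7307) → (228.2209,27.0193). Open path.

**Shape 3** — `<polygon>` regular polygon, stroke `#ff8800` → engrave (S284, F3306). Machine vertices: (246.7390,131.0887) → (255.2199,123.6362) → (253.0062,112.5652) → (242.3116,108.9469) → (233.8307,116.3994) → (236.0444,127.4704) → (246.7390,131.0887). Closed: final G1 returns to the first vertex.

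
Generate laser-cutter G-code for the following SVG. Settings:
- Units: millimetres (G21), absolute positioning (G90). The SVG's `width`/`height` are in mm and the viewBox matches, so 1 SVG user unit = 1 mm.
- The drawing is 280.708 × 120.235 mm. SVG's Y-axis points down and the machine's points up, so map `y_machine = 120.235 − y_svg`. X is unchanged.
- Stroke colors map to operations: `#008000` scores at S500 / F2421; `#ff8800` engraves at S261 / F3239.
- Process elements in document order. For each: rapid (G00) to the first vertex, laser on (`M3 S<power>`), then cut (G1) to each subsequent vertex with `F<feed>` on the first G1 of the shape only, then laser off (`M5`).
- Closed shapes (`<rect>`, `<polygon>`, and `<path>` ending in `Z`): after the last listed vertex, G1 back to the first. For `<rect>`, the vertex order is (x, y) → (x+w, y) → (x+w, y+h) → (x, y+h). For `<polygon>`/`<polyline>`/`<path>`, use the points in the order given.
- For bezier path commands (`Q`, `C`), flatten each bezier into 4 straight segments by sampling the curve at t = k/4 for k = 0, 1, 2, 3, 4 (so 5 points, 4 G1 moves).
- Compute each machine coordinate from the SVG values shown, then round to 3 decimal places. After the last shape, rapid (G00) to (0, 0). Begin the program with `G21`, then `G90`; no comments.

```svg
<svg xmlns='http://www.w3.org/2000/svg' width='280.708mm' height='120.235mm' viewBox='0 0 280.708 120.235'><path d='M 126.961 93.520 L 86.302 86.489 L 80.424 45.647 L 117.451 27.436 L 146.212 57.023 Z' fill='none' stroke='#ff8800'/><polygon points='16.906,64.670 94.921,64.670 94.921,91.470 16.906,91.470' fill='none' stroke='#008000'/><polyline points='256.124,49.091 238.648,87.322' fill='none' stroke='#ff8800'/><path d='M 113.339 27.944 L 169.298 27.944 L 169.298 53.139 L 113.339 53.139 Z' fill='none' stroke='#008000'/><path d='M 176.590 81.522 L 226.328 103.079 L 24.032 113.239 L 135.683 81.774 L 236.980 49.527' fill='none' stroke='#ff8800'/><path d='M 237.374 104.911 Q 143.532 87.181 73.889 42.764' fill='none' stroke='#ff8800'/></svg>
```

G21
G90
G00 X126.961 Y26.715
M3 S261
G1 X86.302 Y33.746 F3239
G1 X80.424 Y74.588
G1 X117.451 Y92.799
G1 X146.212 Y63.212
G1 X126.961 Y26.715
M5
G00 X16.906 Y55.565
M3 S500
G1 X94.921 Y55.565 F2421
G1 X94.921 Y28.765
G1 X16.906 Y28.765
G1 X16.906 Y55.565
M5
G00 X256.124 Y71.144
M3 S261
G1 X238.648 Y32.913 F3239
M5
G00 X113.339 Y92.291
M3 S500
G1 X169.298 Y92.291 F2421
G1 X169.298 Y67.096
G1 X113.339 Y67.096
G1 X113.339 Y92.291
M5
G00 X176.590 Y38.713
M3 S261
G1 X226.328 Y17.156 F3239
G1 X24.032 Y6.996
G1 X135.683 Y38.461
G1 X236.980 Y70.708
M5
G00 X237.374 Y15.324
M3 S261
G1 X191.965 Y25.857 F3239
G1 X149.582 Y39.726
G1 X110.223 Y56.930
G1 X73.889 Y77.471
M5
G00 X0.000 Y0.000

Since the viewBox matches the mm dimensions, user units are millimetres directly. The only transform is the Y-flip y_m = 120.235 − y_svg.

Shape 1 is a regular polygon drawn with `<path>`. Its stroke #ff8800 means engrave at S261, F3239. After flipping Y the toolpath is (126.961,26.715) → (86.302,33.746) → (80.424,74.588) → (117.451,92.799) → (146.212,63.212) → (126.961,26.715), returning to the start.

Shape 2 is a rectangle drawn with `<polygon>`. Its stroke #008000 means score at S500, F2421. After flipping Y the toolpath is (16.906,55.565) → (94.921,55.565) → (94.921,28.765) → (16.906,28.765) → (16.906,55.565), returning to the start.

Shape 3 is a line segment drawn with `<polyline>`. Its stroke #ff8800 means engrave at S261, F3239. After flipping Y the toolpath is (256.124,71.144) → (238.648,32.913).

Shape 4 is a rectangle drawn with `<path>`. Its stroke #008000 means score at S500, F2421. After flipping Y the toolpath is (113.339,92.291) → (169.298,92.291) → (169.298,67.096) → (113.339,67.096) → (113.339,92.291), returning to the start.

Shape 5 is a open polyline drawn with `<path>`. Its stroke #ff8800 means engrave at S261, F3239. After flipping Y the toolpath is (176.590,38.713) → (226.328,17.156) → (24.032,6.996) → (135.683,38.461) → (236.980,70.708).

Shape 6 is a quadratic bezier drawn with `<path>`. Its stroke #ff8800 means engrave at S261, F3239. After flipping Y the toolpath is (237.374,15.324) → (191.965,25.857) → (149.582,39.726) → (110.223,56.930) → (73.889,77.471).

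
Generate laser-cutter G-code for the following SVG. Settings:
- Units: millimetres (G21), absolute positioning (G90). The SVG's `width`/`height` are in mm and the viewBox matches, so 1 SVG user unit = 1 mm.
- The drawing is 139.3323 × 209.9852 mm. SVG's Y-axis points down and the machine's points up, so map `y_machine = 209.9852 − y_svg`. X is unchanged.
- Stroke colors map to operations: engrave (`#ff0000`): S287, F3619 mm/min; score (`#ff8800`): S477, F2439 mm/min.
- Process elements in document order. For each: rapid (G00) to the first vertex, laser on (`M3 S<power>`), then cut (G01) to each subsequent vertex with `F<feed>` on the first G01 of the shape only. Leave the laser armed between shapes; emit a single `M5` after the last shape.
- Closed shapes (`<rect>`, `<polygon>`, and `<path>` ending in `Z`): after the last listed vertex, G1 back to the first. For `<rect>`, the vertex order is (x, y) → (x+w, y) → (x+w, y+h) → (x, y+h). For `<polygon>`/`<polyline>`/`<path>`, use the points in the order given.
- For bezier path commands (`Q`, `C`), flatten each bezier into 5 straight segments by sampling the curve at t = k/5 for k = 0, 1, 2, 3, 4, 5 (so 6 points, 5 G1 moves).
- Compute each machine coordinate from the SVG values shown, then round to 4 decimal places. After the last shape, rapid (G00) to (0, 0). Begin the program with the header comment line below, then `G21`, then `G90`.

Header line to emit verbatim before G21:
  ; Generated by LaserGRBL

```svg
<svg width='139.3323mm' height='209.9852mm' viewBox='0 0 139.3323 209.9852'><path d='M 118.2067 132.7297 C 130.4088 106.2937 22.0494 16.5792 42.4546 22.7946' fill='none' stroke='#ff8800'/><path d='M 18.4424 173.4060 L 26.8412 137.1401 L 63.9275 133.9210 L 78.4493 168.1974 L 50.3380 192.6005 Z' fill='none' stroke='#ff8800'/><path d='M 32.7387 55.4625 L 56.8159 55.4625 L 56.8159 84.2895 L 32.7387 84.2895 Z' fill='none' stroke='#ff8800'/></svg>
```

1 u = 1 mm; y_m = 209.9852 − y.

[1] `<path>` cubic bezier, #ff8800→score S477 F2439: (118.2067,77.2555) → (113.0552,99.4369) → (90.9366,129.1630) → (63.8185,158.7921) → (43.6686,180.6819) → (42.4546,187.1906)

[2] `<path>` regular polygon, #ff8800→score S477 F2439: (18.4424,36.5792) → (26.8412,72.8451) → (63.9275,76.0642) → (78.4493,41.7878) → (50.3380,17.3847) → (18.4424,36.5792) (closed)

[3] `<path>` rectangle, #ff8800→score S477 F2439: (32.7387,154.5227) → (56.8159,154.5227) → (56.8159,125.6957) → (32.7387,125.6957) → (32.7387,154.5227) (closed)

; Generated by LaserGRBL
G21
G90
G00 X118.2067 Y77.2555
M3 S477
G01 X113.0552 Y99.4369 F2439
G01 X90.9366 Y129.1630
G01 X63.8185 Y158.7921
G01 X43.6686 Y180.6819
G01 X42.4546 Y187.1906
G00 X18.4424 Y36.5792
M3 S477
G01 X26.8412 Y72.8451 F2439
G01 X63.9275 Y76.0642
G01 X78.4493 Y41.7878
G01 X50.3380 Y17.3847
G01 X18.4424 Y36.5792
G00 X32.7387 Y154.5227
M3 S477
G01 X56.8159 Y154.5227 F2439
G01 X56.8159 Y125.6957
G01 X32.7387 Y125.6957
G01 X32.7387 Y154.5227
M5
G00 X0.0000 Y0.0000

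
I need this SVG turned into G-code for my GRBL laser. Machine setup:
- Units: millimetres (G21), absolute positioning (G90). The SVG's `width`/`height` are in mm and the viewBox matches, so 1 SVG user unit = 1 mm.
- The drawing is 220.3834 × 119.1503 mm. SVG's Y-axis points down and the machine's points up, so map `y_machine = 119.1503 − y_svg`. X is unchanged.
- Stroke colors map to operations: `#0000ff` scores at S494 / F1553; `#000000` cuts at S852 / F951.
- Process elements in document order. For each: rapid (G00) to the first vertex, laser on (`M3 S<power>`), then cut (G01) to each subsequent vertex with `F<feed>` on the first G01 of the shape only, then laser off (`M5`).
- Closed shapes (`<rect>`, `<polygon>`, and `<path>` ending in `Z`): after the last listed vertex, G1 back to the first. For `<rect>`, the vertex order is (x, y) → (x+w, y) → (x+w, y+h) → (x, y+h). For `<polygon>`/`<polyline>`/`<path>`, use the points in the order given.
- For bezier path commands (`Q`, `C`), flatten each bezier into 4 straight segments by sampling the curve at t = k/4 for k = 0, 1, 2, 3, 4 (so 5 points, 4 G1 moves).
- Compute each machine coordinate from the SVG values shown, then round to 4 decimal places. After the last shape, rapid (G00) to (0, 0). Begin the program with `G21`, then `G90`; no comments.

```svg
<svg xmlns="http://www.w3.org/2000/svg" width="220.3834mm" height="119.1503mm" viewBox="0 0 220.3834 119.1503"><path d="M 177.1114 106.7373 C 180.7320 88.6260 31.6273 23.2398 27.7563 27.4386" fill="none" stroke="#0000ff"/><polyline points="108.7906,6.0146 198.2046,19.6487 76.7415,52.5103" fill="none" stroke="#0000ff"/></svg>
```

viewBox `0 0 220.3834 119.1503` with mm width/height → 1 unit = 1 mm. Flip: y_m = 119.1503 − y_svg.

**Shape 1** — `<path>` cubic bezier, stroke `#0000ff` → score (S494, F1553). Control points (SVG): P0=(177.1114,106.7373), P1=(180.7320,88.6260), P2=(31.6273,23.2398), P3=(27.7563,27.4386); sampled at t=k/4. Machine vertices: (177.1114,12.4130) → (155.8465,33.0346) → (105.2432,60.4286) → (53.2353,83.6395) → (27.7563,91.7117). Open path.

**Shape 2** — `<polyline>` open polyline, stroke `#0000ff` → score (S494, F1553). Machine vertices: (108.7906,113.1357) → (198.2046,99.5016) → (76.7415,66.6400). Open path.

G21
G90
G00 X177.1114 Y12.4130
M3 S494
G01 X155.8465 Y33.0346 F1553
G01 X105.2432 Y60.4286
G01 X53.2353 Y83.6395
G01 X27.7563 Y91.7117
M5
G00 X108.7906 Y113.1357
M3 S494
G01 X198.2046 Y99.5016 F1553
G01 X76.7415 Y66.6400
M5
G00 X0.0000 Y0.0000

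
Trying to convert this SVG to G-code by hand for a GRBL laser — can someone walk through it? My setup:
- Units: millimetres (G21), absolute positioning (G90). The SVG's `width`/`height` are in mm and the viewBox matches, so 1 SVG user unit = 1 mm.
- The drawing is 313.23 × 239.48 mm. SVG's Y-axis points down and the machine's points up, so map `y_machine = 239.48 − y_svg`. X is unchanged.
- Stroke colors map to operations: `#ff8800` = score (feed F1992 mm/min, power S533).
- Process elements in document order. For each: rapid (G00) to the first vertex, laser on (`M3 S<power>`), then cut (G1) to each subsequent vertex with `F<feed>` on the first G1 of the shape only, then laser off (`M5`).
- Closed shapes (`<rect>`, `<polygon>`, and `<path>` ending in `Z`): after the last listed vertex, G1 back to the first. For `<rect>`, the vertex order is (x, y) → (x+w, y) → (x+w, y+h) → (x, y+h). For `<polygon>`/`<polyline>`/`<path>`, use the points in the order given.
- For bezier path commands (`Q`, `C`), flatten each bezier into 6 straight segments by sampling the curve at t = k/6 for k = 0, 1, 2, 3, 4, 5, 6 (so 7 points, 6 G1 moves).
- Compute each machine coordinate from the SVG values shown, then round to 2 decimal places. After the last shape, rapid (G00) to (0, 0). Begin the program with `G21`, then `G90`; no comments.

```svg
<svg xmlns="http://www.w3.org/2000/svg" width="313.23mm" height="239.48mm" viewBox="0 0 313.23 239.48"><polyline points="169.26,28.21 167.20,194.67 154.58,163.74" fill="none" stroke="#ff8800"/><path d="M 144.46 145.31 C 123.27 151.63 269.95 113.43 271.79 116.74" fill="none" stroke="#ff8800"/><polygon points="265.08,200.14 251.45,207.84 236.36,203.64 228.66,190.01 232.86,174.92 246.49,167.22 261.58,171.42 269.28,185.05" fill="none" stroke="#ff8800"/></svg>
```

Since the viewBox matches the mm dimensions, user units are millimetres directly. The only transform is the Y-flip y_m = 239.48 − y_svg.

Shape 1 is a open polyline drawn with `<polyline>`. Its stroke #ff8800 means score at S533, F1992. After flipping Y the toolpath is (169.26,211.27) → (167.20,44.81) → (154.58,75.74).

Shape 2 is a cubic bezier drawn with `<path>`. Its stroke #ff8800 means score at S533, F1992. After flipping Y the toolpath is (144.46,94.17) → (146.41,94.32) → (167.64,99.50) → (199.49,107.33) → (233.25,115.40) → (260.25,121.33) → (271.79,122.74).

Shape 3 is a regular polygon drawn with `<polygon>`. Its stroke #ff8800 means score at S533, F1992. After flipping Y the toolpath is (265.08,39.34) → (251.45,31.64) → (236.36,35.84) → (228.66,49.47) → (232.86,64.56) → (246.49,72.26) → (261.58,68.06) → (269.28,54.43) → (265.08,39.34), returning to the start.

G21
G90
G00 X169.26 Y211.27
M3 S533
G1 X167.20 Y44.81 F1992
G1 X154.58 Y75.74
M5
G00 X144.46 Y94.17
M3 S533
G1 X146.41 Y94.32 F1992
G1 X167.64 Y99.50
G1 X199.49 Y107.33
G1 X233.25 Y115.40
G1 X260.25 Y121.33
G1 X271.79 Y122.74
M5
G00 X265.08 Y39.34
M3 S533
G1 X251.45 Y31.64 F1992
G1 X236.36 Y35.84
G1 X228.66 Y49.47
G1 X232.86 Y64.56
G1 X246.49 Y72.26
G1 X261.58 Y68.06
G1 X269.28 Y54.43
G1 X265.08 Y39.34
M5
G00 X0.00 Y0.00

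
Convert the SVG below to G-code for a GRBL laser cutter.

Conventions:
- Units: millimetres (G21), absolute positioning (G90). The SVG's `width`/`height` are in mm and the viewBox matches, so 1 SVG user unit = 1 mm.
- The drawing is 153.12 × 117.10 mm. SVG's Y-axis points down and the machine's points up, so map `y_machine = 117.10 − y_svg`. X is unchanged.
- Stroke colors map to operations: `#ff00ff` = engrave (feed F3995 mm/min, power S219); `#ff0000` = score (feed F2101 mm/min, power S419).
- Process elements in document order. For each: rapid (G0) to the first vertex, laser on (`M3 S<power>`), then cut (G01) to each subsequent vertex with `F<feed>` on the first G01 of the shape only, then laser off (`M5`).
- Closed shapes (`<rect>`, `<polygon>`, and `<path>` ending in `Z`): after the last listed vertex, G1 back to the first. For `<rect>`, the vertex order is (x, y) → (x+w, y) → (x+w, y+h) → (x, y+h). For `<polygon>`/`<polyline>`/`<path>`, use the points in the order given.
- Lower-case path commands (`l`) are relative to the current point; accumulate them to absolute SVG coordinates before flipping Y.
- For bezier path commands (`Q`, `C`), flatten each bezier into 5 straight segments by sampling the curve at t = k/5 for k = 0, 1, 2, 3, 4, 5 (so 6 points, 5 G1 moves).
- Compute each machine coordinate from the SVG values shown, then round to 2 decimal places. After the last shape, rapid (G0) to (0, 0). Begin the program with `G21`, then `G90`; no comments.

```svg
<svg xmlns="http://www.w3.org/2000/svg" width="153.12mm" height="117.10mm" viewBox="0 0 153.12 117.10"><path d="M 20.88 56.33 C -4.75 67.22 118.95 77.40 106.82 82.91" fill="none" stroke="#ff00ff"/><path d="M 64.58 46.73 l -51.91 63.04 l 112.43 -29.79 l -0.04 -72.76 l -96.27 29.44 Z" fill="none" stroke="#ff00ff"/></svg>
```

viewBox `0 0 153.12 117.10` with mm width/height → 1 unit = 1 mm. Flip: y_m = 117.10 − y_svg.

**Shape 1** — `<path>` cubic bezier, stroke `#ff00ff` → engrave (S219, F3995). Control points (SVG): P0=(20.88,56.33), P1=(-4.75,67.22), P2=(118.95,77.40), P3=(106.82,82.91); sampled at t=k/5. Machine vertices: (20.88,60.77) → (21.14,54.35) → (43.55,48.30) → (74.43,42.79) → (100.08,38.02) → (106.82,34.19). Open path.

**Shape 2** — `<path>` closed polygon, stroke `#ff00ff` → engrave (S219, F3995). Machine vertices: (64.58,70.37) → (12.67,7.33) → (125.10,37.12) → (125.06,109.88) → (28.79,80.44) → (64.58,70.37). Closed: final G1 returns to the first vertex.

G21
G90
G0 X20.88 Y60.77
M3 S219
G01 X21.14 Y54.35 F3995
G01 X43.55 Y48.30
G01 X74.43 Y42.79
G01 X100.08 Y38.02
G01 X106.82 Y34.19
M5
G0 X64.58 Y70.37
M3 S219
G01 X12.67 Y7.33 F3995
G01 X125.10 Y37.12
G01 X125.06 Y109.88
G01 X28.79 Y80.44
G01 X64.58 Y70.37
M5
G0 X0.00 Y0.00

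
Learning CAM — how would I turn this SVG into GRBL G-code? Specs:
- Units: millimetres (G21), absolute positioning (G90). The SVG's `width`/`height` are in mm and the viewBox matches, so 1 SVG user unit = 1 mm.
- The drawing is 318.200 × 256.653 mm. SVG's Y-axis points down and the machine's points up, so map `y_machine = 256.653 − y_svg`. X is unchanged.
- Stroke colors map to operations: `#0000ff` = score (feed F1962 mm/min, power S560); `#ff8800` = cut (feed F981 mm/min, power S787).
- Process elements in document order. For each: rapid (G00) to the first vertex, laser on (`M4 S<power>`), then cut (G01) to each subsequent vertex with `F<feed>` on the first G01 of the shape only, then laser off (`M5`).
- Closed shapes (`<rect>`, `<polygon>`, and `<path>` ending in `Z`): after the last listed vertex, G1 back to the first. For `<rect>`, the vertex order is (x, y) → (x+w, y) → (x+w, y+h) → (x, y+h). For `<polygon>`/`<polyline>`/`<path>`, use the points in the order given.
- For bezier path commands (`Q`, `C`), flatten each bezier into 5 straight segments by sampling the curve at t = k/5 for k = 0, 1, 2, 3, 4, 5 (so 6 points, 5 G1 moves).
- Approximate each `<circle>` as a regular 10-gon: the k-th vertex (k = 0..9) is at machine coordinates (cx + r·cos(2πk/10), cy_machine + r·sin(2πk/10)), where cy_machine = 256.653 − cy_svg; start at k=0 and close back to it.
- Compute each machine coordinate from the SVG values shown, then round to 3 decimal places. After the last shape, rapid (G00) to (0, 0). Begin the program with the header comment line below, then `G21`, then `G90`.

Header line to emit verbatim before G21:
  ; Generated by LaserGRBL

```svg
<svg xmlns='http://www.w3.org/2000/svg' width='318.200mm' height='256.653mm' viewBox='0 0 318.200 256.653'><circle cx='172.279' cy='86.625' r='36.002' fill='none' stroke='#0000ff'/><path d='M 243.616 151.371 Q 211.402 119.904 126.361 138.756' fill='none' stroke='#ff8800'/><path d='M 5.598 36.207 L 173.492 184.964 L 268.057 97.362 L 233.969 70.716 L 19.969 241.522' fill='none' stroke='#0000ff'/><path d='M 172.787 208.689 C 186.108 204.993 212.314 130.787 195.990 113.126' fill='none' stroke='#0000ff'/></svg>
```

; Generated by LaserGRBL
G21
G90
G00 X208.281 Y170.028
M4 S560
G01 X201.405 Y191.189 F1962
G01 X183.404 Y204.268
G01 X161.154 Y204.268
G01 X143.153 Y191.189
G01 X136.277 Y170.028
G01 X143.153 Y148.867
G01 X161.154 Y135.788
G01 X183.404 Y135.788
G01 X201.405 Y148.867
G01 X208.281 Y170.028
M5
G00 X243.616 Y105.282
M4 S787
G01 X228.617 Y115.856 F981
G01 X209.392 Y122.405
G01 X185.941 Y124.928
G01 X158.264 Y123.425
G01 X126.361 Y117.897
M5
G00 X5.598 Y220.446
M4 S560
G01 X173.492 Y71.689 F1962
G01 X268.057 Y159.291
G01 X233.969 Y185.937
G01 X19.969 Y15.131
M5
G00 X172.787 Y47.964
M4 S560
G01 X181.882 Y57.626 F1962
G01 X191.410 Y78.112
G01 X198.711 Y103.324
G01 X201.124 Y127.161
G01 X195.990 Y143.527
M5
G00 X0.000 Y0.000

Since the viewBox matches the mm dimensions, user units are millimetres directly. The only transform is the Y-flip y_m = 256.653 − y_svg.

Shape 1 is a circle drawn with `<circle>`. Its stroke #0000ff means score at S560, F1962. After flipping Y the toolpath is (208.281,170.028) → (201.405,191.189) → (183.404,204.268) → (161.154,204.268) → (143.153,191.189) → (136.277,170.028) → (143.153,148.867) → (161.154,135.788) → (183.404,135.788) → (201.405,148.867) → (208.281,170.028), returning to the start.

Shape 2 is a quadratic bezier drawn with `<path>`. Its stroke #ff8800 means cut at S787, F981. After flipping Y the toolpath is (243.616,105.282) → (228.617,115.856) → (209.392,122.405) → (185.941,124.928) → (158.264,123.425) → (126.361,117.897).

Shape 3 is a open polyline drawn with `<path>`. Its stroke #0000ff means score at S560, F1962. After flipping Y the toolpath is (5.598,220.446) → (173.492,71.689) → (268.057,159.291) → (233.969,185.937) → (19.969,15.131).

Shape 4 is a cubic bezier drawn with `<path>`. Its stroke #0000ff means score at S560, F1962. After flipping Y the toolpath is (172.787,47.964) → (181.882,57.626) → (191.410,78.112) → (198.711,103.324) → (201.124,127.161) → (195.990,143.527).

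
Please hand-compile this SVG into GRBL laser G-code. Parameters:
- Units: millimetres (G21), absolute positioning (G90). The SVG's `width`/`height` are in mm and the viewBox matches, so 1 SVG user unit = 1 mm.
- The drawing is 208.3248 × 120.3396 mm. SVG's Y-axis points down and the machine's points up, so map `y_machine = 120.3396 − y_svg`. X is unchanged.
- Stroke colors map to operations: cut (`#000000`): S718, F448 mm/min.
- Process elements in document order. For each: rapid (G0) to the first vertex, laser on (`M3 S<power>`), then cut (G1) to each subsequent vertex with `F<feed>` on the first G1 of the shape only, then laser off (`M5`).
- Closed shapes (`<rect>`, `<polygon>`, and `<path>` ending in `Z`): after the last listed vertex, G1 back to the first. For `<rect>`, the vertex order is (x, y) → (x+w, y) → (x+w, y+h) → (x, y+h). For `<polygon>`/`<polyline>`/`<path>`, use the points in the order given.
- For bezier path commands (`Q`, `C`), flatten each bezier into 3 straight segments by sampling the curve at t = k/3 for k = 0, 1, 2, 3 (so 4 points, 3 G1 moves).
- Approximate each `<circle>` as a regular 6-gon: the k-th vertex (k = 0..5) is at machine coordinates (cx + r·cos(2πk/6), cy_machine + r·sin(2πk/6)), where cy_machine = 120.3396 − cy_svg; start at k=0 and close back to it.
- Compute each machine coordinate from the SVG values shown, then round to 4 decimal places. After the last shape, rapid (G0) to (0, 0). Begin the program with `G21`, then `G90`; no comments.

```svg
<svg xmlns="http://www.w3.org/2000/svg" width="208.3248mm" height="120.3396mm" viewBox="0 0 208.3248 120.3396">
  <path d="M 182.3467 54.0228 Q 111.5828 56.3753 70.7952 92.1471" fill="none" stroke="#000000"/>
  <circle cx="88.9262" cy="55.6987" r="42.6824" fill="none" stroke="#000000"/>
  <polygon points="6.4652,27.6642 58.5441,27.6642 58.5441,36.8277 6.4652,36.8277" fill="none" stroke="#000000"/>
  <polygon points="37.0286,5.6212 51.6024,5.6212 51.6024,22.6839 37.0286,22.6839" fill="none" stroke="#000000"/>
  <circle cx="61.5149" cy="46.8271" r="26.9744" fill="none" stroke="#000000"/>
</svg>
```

viewBox `0 0 208.3248 120.3396` with mm width/height → 1 unit = 1 mm. Flip: y_m = 120.3396 − y_svg.

**Shape 1** — `<path>` quadratic bezier, stroke `#000000` → cut (S718, F448). Control points (SVG): P0=(182.3467,54.0228), P1=(111.5828,56.3753), P2=(70.7952,92.1471); sampled at t=k/3. Machine vertices: (182.3467,66.3168) → (138.5015,61.0352) → (101.3176,48.3271) → (70.7952,28.1925). Open path.

**Shape 2** — `<circle>` circle, stroke `#000000` → cut (S718, F448). Machine vertices: (131.6086,64.6409) → (110.2674,101.6049) → (67.5850,101.6049) → (46.2438,64.6409) → (67.5850,27.6769) → (110.2674,27.6769) → (131.6086,64.6409). Closed: final G1 returns to the first vertex.

**Shape 3** — `<polygon>` rectangle, stroke `#000000` → cut (S718, F448). Machine vertices: (6.4652,92.6754) → (58.5441,92.6754) → (58.5441,83.5119) → (6.4652,83.5119) → (6.4652,92.6754). Closed: final G1 returns to the first vertex.

**Shape 4** — `<polygon>` rectangle, stroke `#000000` → cut (S718, F448). Machine vertices: (37.0286,114.7184) → (51.6024,114.7184) → (51.6024,97.6557) → (37.0286,97.6557) → (37.0286,114.7184). Closed: final G1 returns to the first vertex.

**Shape 5** — `<circle>` circle, stroke `#000000` → cut (S718, F448). Machine vertices: (88.4893,73.5125) → (75.0021,96.8730) → (48.0277,96.8730) → (34.5405,73.5125) → (48.0277,50.1520) → (75.0021,50.1520) → (88.4893,73.5125). Closed: final G1 returns to the first vertex.

G21
G90
G0 X182.3467 Y66.3168
M3 S718
G1 X138.5015 Y61.0352 F448
G1 X101.3176 Y48.3271
G1 X70.7952 Y28.1925
M5
G0 X131.6086 Y64.6409
M3 S718
G1 X110.2674 Y101.6049 F448
G1 X67.5850 Y101.6049
G1 X46.2438 Y64.6409
G1 X67.5850 Y27.6769
G1 X110.2674 Y27.6769
G1 X131.6086 Y64.6409
M5
G0 X6.4652 Y92.6754
M3 S718
G1 X58.5441 Y92.6754 F448
G1 X58.5441 Y83.5119
G1 X6.4652 Y83.5119
G1 X6.4652 Y92.6754
M5
G0 X37.0286 Y114.7184
M3 S718
G1 X51.6024 Y114.7184 F448
G1 X51.6024 Y97.6557
G1 X37.0286 Y97.6557
G1 X37.0286 Y114.7184
M5
G0 X88.4893 Y73.5125
M3 S718
G1 X75.0021 Y96.8730 F448
G1 X48.0277 Y96.8730
G1 X34.5405 Y73.5125
G1 X48.0277 Y50.1520
G1 X75.0021 Y50.1520
G1 X88.4893 Y73.5125
M5
G0 X0.0000 Y0.0000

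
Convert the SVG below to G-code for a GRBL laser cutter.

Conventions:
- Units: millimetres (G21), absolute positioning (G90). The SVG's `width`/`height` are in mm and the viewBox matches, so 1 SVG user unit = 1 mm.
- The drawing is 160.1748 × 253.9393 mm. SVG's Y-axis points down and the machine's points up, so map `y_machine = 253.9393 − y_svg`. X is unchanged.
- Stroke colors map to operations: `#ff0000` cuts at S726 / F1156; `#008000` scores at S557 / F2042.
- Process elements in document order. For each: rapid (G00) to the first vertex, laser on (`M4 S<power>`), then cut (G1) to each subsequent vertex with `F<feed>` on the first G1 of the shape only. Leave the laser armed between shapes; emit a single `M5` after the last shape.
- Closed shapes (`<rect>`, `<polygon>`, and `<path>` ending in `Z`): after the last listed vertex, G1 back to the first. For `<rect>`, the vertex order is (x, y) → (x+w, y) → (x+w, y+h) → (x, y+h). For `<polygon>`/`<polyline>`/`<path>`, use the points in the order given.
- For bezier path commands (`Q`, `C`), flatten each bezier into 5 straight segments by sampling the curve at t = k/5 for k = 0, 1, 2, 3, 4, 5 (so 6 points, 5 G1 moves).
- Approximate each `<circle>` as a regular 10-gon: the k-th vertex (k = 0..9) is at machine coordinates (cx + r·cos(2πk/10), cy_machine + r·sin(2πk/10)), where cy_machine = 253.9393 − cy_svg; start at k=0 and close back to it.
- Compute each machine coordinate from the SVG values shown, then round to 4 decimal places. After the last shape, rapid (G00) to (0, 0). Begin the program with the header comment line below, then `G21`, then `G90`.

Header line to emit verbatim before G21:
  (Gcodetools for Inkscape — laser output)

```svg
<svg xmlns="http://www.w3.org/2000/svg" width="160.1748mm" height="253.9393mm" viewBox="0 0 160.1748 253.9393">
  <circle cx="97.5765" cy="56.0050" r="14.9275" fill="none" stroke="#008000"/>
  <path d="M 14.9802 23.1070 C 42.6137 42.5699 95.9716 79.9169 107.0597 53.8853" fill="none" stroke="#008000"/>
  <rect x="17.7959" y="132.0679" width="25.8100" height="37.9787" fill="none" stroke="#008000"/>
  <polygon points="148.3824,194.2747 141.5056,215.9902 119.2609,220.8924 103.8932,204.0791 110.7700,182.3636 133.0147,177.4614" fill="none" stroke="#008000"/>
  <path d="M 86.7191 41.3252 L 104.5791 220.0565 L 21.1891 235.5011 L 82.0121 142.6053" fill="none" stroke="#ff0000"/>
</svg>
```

1 u = 1 mm; y_m = 253.9393 − y.

[1] `<circle>` circle, #008000→score S557 F2042: (112.5040,197.9343) → (109.6531,206.7085) → (102.1894,212.1312) → (92.9636,212.1312) → (85.4999,206.7085) → (82.6490,197.9343) → (85.4999,189.1601) → (92.9636,183.7374) → (102.1894,183.7374) → (109.6531,189.1601) → (112.5040,197.9343) (closed)

[2] `<path>` cubic bezier, #008000→score S557 F2042: (14.9802,230.8323) → (34.1033,217.6586) → (56.1365,204.0933) → (77.8161,194.0370) → (95.8784,191.3904) → (107.0597,200.0540)

[3] `<rect>` rectangle, #008000→score S557 F2042: (17.7959,121.8714) → (43.6059,121.8714) → (43.6059,83.8927) → (17.7959,83.8927) → (17.7959,121.8714) (closed)

[4] `<polygon>` regular polygon, #008000→score S557 F2042: (148.3824,59.6646) → (141.5056,37.9491) → (119.2609,33.0469) → (103.8932,49.8602) → (110.7700,71.5757) → (133.0147,76.4779) → (148.3824,59.6646) (closed)

[5] `<path>` open polyline, #ff0000→cut S726 F1156: (86.7191,212.6141) → (104.5791,33.8828) → (21.1891,18.4382) → (82.0121,111.3340)

(Gcodetools for Inkscape — laser output)
G21
G90
G00 X112.5040 Y197.9343
M4 S557
G1 X109.6531 Y206.7085 F2042
G1 X102.1894 Y212.1312
G1 X92.9636 Y212.1312
G1 X85.4999 Y206.7085
G1 X82.6490 Y197.9343
G1 X85.4999 Y189.1601
G1 X92.9636 Y183.7374
G1 X102.1894 Y183.7374
G1 X109.6531 Y189.1601
G1 X112.5040 Y197.9343
G00 X14.9802 Y230.8323
M4 S557
G1 X34.1033 Y217.6586 F2042
G1 X56.1365 Y204.0933
G1 X77.8161 Y194.0370
G1 X95.8784 Y191.3904
G1 X107.0597 Y200.0540
G00 X17.7959 Y121.8714
M4 S557
G1 X43.6059 Y121.8714 F2042
G1 X43.6059 Y83.8927
G1 X17.7959 Y83.8927
G1 X17.7959 Y121.8714
G00 X148.3824 Y59.6646
M4 S557
G1 X141.5056 Y37.9491 F2042
G1 X119.2609 Y33.0469
G1 X103.8932 Y49.8602
G1 X110.7700 Y71.5757
G1 X133.0147 Y76.4779
G1 X148.3824 Y59.6646
G00 X86.7191 Y212.6141
M4 S726
G1 X104.5791 Y33.8828 F1156
G1 X21.1891 Y18.4382
G1 X82.0121 Y111.3340
M5
G00 X0.0000 Y0.0000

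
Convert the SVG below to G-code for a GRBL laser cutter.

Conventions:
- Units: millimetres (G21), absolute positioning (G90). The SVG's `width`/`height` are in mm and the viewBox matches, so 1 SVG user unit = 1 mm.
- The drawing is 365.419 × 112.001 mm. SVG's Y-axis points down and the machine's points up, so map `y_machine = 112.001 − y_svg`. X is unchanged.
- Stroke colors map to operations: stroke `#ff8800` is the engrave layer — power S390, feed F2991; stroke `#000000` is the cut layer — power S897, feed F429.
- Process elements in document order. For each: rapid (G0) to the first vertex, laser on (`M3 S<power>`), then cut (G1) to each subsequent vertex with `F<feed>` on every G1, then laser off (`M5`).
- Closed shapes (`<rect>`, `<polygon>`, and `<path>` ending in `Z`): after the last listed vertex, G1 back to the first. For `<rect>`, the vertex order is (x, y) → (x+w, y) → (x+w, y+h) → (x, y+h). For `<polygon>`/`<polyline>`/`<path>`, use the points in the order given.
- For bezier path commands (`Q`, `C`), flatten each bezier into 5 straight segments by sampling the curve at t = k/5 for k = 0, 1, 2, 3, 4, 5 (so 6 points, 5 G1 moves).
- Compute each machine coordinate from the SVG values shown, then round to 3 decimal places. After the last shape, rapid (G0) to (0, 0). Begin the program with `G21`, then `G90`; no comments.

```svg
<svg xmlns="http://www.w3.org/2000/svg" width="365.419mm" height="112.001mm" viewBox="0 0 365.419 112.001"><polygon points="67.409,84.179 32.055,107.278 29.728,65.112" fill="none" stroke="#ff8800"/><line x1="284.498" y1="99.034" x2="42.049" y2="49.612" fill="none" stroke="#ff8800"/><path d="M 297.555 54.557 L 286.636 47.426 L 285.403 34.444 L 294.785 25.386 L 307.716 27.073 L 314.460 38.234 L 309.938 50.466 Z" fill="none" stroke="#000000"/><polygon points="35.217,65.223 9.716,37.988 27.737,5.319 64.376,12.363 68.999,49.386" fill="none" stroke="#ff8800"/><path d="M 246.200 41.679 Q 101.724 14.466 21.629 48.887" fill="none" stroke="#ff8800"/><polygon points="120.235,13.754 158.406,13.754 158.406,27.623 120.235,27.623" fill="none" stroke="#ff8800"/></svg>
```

viewBox `0 0 365.419 112.001` with mm width/height → 1 unit = 1 mm. Flip: y_m = 112.001 − y_svg.

**Shape 1** — `<polygon>` regular polygon, stroke `#ff8800` → engrave (S390, F2991). Machine vertices: (67.409,27.822) → (32.055,4.723) → (29.728,46.889) → (67.409,27.822). Closed: final G1 returns to the first vertex.

**Shape 2** — `<line>` line segment, stroke `#ff8800` → engrave (S390, F2991). Machine vertices: (284.498,12.967) → (42.049,62.389). Open path.

**Shape 3** — `<path>` regular polygon, stroke `#000000` → cut (S897, F429). Machine vertices: (297.555,57.444) → (286.636,64.575) → (285.403,77.557) → (294.785,86.615) → (307.716,84.928) → (314.460,73.767) → (309.938,61.535) → (297.555,57.444). Closed: final G1 returns to the first vertex.

**Shape 4** — `<polygon>` regular polygon, stroke `#ff8800` → engrave (S390, F2991). Machine vertices: (35.217,46.778) → (9.716,74.013) → (27.737,106.682) → (64.376,99.638) → (68.999,62.615) → (35.217,46.778). Closed: final G1 returns to the first vertex.

**Shape 5** — `<path>` quadratic bezier, stroke `#ff8800` → engrave (S390, F2991). Control points (SVG): P0=(246.200,41.679), P1=(101.724,14.466), P2=(21.629,48.887); sampled at t=k/5. Machine vertices: (246.200,70.322) → (190.985,78.742) → (140.920,82.231) → (96.006,80.789) → (56.242,74.417) → (21.629,63.114). Open path.

**Shape 6** — `<polygon>` rectangle, stroke `#ff8800` → engrave (S390, F2991). Machine vertices: (120.235,98.247) → (158.406,98.247) → (158.406,84.378) → (120.235,84.378) → (120.235,98.247). Closed: final G1 returns to the first vertex.

G21
G90
G0 X67.409 Y27.822
M3 S390
G1 X32.055 Y4.723 F2991
G1 X29.728 Y46.889 F2991
G1 X67.409 Y27.822 F2991
M5
G0 X284.498 Y12.967
M3 S390
G1 X42.049 Y62.389 F2991
M5
G0 X297.555 Y57.444
M3 S897
G1 X286.636 Y64.575 F429
G1 X285.403 Y77.557 F429
G1 X294.785 Y86.615 F429
G1 X307.716 Y84.928 F429
G1 X314.460 Y73.767 F429
G1 X309.938 Y61.535 F429
G1 X297.555 Y57.444 F429
M5
G0 X35.217 Y46.778
M3 S390
G1 X9.716 Y74.013 F2991
G1 X27.737 Y106.682 F2991
G1 X64.376 Y99.638 F2991
G1 X68.999 Y62.615 F2991
G1 X35.217 Y46.778 F2991
M5
G0 X246.200 Y70.322
M3 S390
G1 X190.985 Y78.742 F2991
G1 X140.920 Y82.231 F2991
G1 X96.006 Y80.789 F2991
G1 X56.242 Y74.417 F2991
G1 X21.629 Y63.114 F2991
M5
G0 X120.235 Y98.247
M3 S390
G1 X158.406 Y98.247 F2991
G1 X158.406 Y84.378 F2991
G1 X120.235 Y84.378 F2991
G1 X120.235 Y98.247 F2991
M5
G0 X0.000 Y0.000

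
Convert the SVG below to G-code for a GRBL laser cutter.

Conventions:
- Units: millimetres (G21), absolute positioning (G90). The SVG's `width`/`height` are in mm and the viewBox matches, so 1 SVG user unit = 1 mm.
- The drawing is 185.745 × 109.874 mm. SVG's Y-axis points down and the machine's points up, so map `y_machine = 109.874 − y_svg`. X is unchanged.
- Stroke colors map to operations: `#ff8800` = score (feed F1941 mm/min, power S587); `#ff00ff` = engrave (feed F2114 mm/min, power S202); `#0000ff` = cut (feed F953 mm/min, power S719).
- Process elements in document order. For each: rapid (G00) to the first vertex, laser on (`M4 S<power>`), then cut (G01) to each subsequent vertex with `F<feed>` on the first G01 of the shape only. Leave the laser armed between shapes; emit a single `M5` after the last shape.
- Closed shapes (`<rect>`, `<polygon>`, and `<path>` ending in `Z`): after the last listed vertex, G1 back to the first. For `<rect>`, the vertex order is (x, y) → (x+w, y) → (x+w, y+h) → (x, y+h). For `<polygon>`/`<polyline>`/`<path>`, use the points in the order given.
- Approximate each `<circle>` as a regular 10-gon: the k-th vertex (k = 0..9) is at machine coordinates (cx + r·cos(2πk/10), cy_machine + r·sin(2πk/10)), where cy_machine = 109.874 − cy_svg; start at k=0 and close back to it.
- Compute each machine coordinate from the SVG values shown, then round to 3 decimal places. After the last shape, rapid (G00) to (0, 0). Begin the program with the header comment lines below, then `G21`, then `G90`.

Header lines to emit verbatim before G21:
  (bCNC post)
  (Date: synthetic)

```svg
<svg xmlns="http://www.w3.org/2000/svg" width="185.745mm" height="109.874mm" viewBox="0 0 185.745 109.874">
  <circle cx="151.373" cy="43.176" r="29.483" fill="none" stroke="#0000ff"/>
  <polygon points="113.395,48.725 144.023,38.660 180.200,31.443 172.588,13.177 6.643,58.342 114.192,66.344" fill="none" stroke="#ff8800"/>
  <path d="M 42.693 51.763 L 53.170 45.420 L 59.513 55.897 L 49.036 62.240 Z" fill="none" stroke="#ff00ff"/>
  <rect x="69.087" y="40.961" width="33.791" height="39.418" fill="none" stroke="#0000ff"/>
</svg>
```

viewBox `0 0 185.745 109.874` with mm width/height → 1 unit = 1 mm. Flip: y_m = 109.874 − y_svg.

**Shape 1** — `<circle>` circle, stroke `#0000ff` → cut (S719, F953). Machine vertices: (180.856,66.698) → (175.225,84.028) → (160.484,94.738) → (142.262,94.738) → (127.521,84.028) → (121.890,66.698) → (127.521,49.368) → (142.262,38.658) → (160.484,38.658) → (175.225,49.368) → (180.856,66.698). Closed: final G1 returns to the first vertex.

**Shape 2** — `<polygon>` closed polygon, stroke `#ff8800` → score (S587, F1941). Machine vertices: (113.395,61.149) → (144.023,71.214) → (180.200,78.431) → (172.588,96.697) → (6.643,51.532) → (114.192,43.530) → (113.395,61.149). Closed: final G1 returns to the first vertex.

**Shape 3** — `<path>` regular polygon, stroke `#ff00ff` → engrave (S202, F2114). Machine vertices: (42.693,58.111) → (53.170,64.454) → (59.513,53.977) → (49.036,47.634) → (42.693,58.111). Closed: final G1 returns to the first vertex.

**Shape 4** — `<rect>` rectangle, stroke `#0000ff` → cut (S719, F953). Machine vertices: (69.087,68.913) → (102.878,68.913) → (102.878,29.495) → (69.087,29.495) → (69.087,68.913). Closed: final G1 returns to the first vertex.

(bCNC post)
(Date: synthetic)
G21
G90
G00 X180.856 Y66.698
M4 S719
G01 X175.225 Y84.028 F953
G01 X160.484 Y94.738
G01 X142.262 Y94.738
G01 X127.521 Y84.028
G01 X121.890 Y66.698
G01 X127.521 Y49.368
G01 X142.262 Y38.658
G01 X160.484 Y38.658
G01 X175.225 Y49.368
G01 X180.856 Y66.698
G00 X113.395 Y61.149
M4 S587
G01 X144.023 Y71.214 F1941
G01 X180.200 Y78.431
G01 X172.588 Y96.697
G01 X6.643 Y51.532
G01 X114.192 Y43.530
G01 X113.395 Y61.149
G00 X42.693 Y58.111
M4 S202
G01 X53.170 Y64.454 F2114
G01 X59.513 Y53.977
G01 X49.036 Y47.634
G01 X42.693 Y58.111
G00 X69.087 Y68.913
M4 S719
G01 X102.878 Y68.913 F953
G01 X102.878 Y29.495
G01 X69.087 Y29.495
G01 X69.087 Y68.913
M5
G00 X0.000 Y0.000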